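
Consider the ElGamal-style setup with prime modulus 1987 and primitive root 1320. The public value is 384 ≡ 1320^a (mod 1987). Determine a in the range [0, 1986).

Baby-step giant-step with m = ceil(sqrt(1986)) = 45.
Baby table (1320^j mod 1987 for j=0..44):
  0:1  1:1320  2:1788  3:1591  4:1848  5:1311  6:1830  7:1395
  8:1438  9:575  10:1953  11:821  12:805  13:1542  14:752  15:1127
  16:1364  17:258  18:783  19:320  20:1156  21:1891  22:448  23:1221
  24:263  25:1422  26:1312  27:1163  28:1196  29:1042  30:436  31:1277
  32:664  33:213  34:993  35:1327  36:1093  37:198  38:1063  39:338
  40:1072  41:296  42:1268  43:706  44:17
Giant step factor: 1320^(-45) ≡ 910 (mod 1987).
Scan 384·910^i mod 1987 for i = 0, 1, …:
  i=0: 384   i=1: 1715   i=2: 855   i=3: 1133
  i=4: 1764   i=5: 1731   i=6: 1506   i=7: 1417
  i=8: 1894   i=9: 811     …   i=20: 591
  i=21: 1320
Match at i=21, j=1: a = 21·45 + 1 = 946.

946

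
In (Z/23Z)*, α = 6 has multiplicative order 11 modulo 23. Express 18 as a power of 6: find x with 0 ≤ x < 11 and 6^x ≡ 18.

8

Successive powers of 6 modulo 23:
  6^0=1  6^1=6  6^2=13  6^3=9  6^4=8  6^5=2
  6^6=12  6^7=3  6^8=18
So 6^8 ≡ 18 (mod 23), giving x = 8.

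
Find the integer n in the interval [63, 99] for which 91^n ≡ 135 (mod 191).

86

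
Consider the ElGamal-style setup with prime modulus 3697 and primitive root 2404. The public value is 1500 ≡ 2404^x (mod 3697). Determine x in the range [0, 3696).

369

Baby-step giant-step with m = ceil(sqrt(3696)) = 61.
Baby table (2404^j mod 3697 for j=0..60):
  0:1  1:2404  2:805  3:1689  4:1050  5:2846  6:2334  7:2587
  8:794  9:1124  10:3286  11:2752  12:1875  13:857  14:999  15:2243
  16:1946  17:1479  18:2699  19:161  20:2556  21:210  22:2048  23:2685
  24:3475  25:2377  26:2443  27:2136  28:3508  29:375  30:3129  31:2418
  32:1188  33:1868  34:2514  35:2758  36:1511  37:1990  38:42  39:1149
  40:537  41:695  42:3433  43:1228  44:1906  45:1441  46:75  47:2844
  48:1223  49:977  50:1113  51:2721  52:1291  53:1781  54:398  55:2966
  56:2448  57:3065  58:139  59:1426  60:985
Giant step factor: 2404^(-61) ≡ 1286 (mod 3697).
Scan 1500·1286^i mod 3697 for i = 0, 1, …:
  i=0: 1500   i=1: 2863   i=2: 3303   i=3: 3502
  i=4: 626   i=5: 2787   i=6: 1689
Match at i=6, j=3: x = 6·61 + 3 = 369.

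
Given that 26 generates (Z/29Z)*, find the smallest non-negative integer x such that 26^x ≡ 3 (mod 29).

Successive powers of 26 modulo 29:
  26^0=1  26^1=26  26^2=9  26^3=2  26^4=23  26^5=18
  26^6=4  26^7=17  26^8=7  26^9=8  26^10=5  26^11=14
  26^12=16  26^13=10  26^14=28  26^15=3
So 26^15 ≡ 3 (mod 29), giving x = 15.

15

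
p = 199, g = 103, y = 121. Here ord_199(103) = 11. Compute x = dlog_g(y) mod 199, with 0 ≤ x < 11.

Successive powers of 103 modulo 199:
  103^0=1  103^1=103  103^2=62  103^3=18  103^4=63  103^5=121
So 103^5 ≡ 121 (mod 199), giving x = 5.

5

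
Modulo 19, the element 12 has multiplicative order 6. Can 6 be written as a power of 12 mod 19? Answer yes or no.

⟨12⟩ has order 6; its elements mod 19 are {1, 7, 8, 11, 12, 18}.
6 is not in this set.

no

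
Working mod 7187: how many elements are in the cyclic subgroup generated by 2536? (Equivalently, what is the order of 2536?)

7186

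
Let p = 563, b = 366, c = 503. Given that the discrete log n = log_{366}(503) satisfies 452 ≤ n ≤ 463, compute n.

458

Compute 366^452 mod 563 = 52, then multiply by 366 repeatedly:
  366^452=52  366^453=453  366^454=276  366^455=239  366^456=209
  366^457=489  366^458=503
Found 503 at exponent 458.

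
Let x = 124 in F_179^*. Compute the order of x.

89

The order of 124 must divide p − 1 = 178 = 2 · 89.
Divisors: 1, 2, 89, 178.
Check each in increasing order: 124^1 ≡ 124;  124^2 ≡ 161;  124^89 ≡ 1.
Smallest exponent giving 1 is 89.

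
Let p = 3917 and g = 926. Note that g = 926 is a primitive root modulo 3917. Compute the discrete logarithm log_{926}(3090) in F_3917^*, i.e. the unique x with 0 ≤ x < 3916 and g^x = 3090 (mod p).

Baby-step giant-step with m = ceil(sqrt(3916)) = 63.
Baby table (926^j mod 3917 for j=0..62):
  0:1  1:926  2:3570  3:3789  4:2899  5:1329  6:716  7:1043
  8:2236  9:2360  10:3591  11:3650  12:3446  13:2558  14:2840  15:1533
  16:1604  17:761  18:3543  19:2289  20:517  21:868  22:783  23:413
  24:2489  25:1618  26:1974  27:2602  28:497  29:1933  30:3806  31:2973
  32:3264  33:2457  34:3322  35:1327  36:2781  37:1737  38:2492  39:479
  40:933  41:2218  42:1360  43:2003  44:2037  45:2185  46:2138  47:1703
  48:2344  49:526  50:1368  51:1577  52:3178  53:1161  54:1828  55:584
  56:238  57:1036  58:3588  59:872  60:570  61:2942  62:1977
Giant step factor: 926^(-63) ≡ 2000 (mod 3917).
Scan 3090·2000^i mod 3917 for i = 0, 1, …:
  i=0: 3090   i=1: 2891   i=2: 508   i=3: 1497
  i=4: 1412   i=5: 3760   i=6: 3277   i=7: 859
  i=8: 2354   i=9: 3683     …   i=57: 1605
  i=58: 1977
Match at i=58, j=62: x = 58·63 + 62 = 3716.

3716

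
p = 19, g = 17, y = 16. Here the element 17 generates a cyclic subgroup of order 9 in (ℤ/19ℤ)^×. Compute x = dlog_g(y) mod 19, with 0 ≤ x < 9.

Successive powers of 17 modulo 19:
  17^0=1  17^1=17  17^2=4  17^3=11  17^4=16
So 17^4 ≡ 16 (mod 19), giving x = 4.

4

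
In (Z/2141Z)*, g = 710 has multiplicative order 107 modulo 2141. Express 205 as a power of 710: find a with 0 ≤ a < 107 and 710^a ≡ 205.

18

Baby-step giant-step with m = ceil(sqrt(107)) = 11.
Baby table (710^j mod 2141 for j=0..10):
  0:1  1:710  2:965  3:30  4:2031  5:1117  6:900  7:982
  8:1395  9:1308  10:1627
Giant step factor: 710^(-11) ≡ 245 (mod 2141).
Scan 205·245^i mod 2141 for i = 0, 1, …:
  i=0: 205   i=1: 982
Match at i=1, j=7: a = 1·11 + 7 = 18.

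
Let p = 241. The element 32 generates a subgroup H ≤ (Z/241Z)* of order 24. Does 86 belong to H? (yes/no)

no

⟨32⟩ has order 24; its elements mod 241 are {1, 2, 4, 8, 15, 16, 30, 32, 60, 64, 113, 120, 121, 128, 177, 181, 209, 211, 225, 226, 233, 237, 239, 240}.
86 is not in this set.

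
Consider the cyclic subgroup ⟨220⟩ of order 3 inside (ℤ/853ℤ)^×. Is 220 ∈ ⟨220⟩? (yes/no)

yes

⟨220⟩ has order 3; its elements mod 853 are {1, 220, 632}.
220 is in this set.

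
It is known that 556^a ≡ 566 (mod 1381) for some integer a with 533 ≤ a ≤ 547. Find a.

Compute 556^533 mod 1381 = 1107, then multiply by 556 repeatedly:
  556^533=1107  556^534=947  556^535=371  556^536=507  556^537=168
  556^538=881  556^539=962  556^540=425  556^541=149  556^542=1365
  556^543=771  556^544=566
Found 566 at exponent 544.

544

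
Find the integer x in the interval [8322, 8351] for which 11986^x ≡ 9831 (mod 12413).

8334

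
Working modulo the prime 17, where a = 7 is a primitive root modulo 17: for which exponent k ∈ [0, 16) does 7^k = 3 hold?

3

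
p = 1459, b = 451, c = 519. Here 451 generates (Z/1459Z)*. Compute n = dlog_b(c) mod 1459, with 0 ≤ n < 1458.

340

Baby-step giant-step with m = ceil(sqrt(1458)) = 39.
Baby table (451^j mod 1459 for j=0..38):
  0:1  1:451  2:600  3:685  4:1086  5:1021  6:886  7:1279
  8:524  9:1425  10:715  11:26  12:54  13:1010  14:302  15:515
  16:284  17:1151  18:1156  19:493  20:575  21:1082  22:676  23:1404
  24:1457  25:557  26:259  27:89  28:746  29:876  30:1146  31:360
  32:411  33:68  34:29  35:1407  36:1351  37:898  38:855
Giant step factor: 451^(-39) ≡ 721 (mod 1459).
Scan 519·721^i mod 1459 for i = 0, 1, …:
  i=0: 519   i=1: 695   i=2: 658   i=3: 243
  i=4: 123   i=5: 1143   i=6: 1227   i=7: 513
  i=8: 746
Match at i=8, j=28: n = 8·39 + 28 = 340.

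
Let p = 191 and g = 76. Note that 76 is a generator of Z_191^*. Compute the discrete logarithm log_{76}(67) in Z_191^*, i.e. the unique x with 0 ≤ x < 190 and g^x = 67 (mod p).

162

Baby-step giant-step with m = ceil(sqrt(190)) = 14.
Baby table (76^j mod 191 for j=0..13):
  0:1  1:76  2:46  3:58  4:15  5:185  6:117  7:106
  8:34  9:101  10:36  11:62  12:128  13:178
Giant step factor: 76^(-14) ≡ 81 (mod 191).
Scan 67·81^i mod 191 for i = 0, 1, …:
  i=0: 67   i=1: 79   i=2: 96   i=3: 136
  i=4: 129   i=5: 135   i=6: 48   i=7: 68
  i=8: 160   i=9: 163   i=10: 24   i=11: 34
Match at i=11, j=8: x = 11·14 + 8 = 162.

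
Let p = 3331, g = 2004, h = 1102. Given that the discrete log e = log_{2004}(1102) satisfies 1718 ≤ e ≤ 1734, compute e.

1728

Compute 2004^1718 mod 3331 = 895, then multiply by 2004 repeatedly:
  2004^1718=895  2004^1719=1502  2004^1720=2115  2004^1721=1428  2004^1722=383
  2004^1723=1402  2004^1724=1575  2004^1725=1843  2004^1726=2624  2004^1727=2178
  2004^1728=1102
Found 1102 at exponent 1728.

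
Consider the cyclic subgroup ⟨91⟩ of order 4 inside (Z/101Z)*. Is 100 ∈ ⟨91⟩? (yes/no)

yes

100 ∈ ⟨91⟩ iff 100^4 ≡ 1 (mod 101), since |⟨91⟩| = 4.
100^4 mod 101 = 1.
Since 1 = 1, 100 lies in the subgroup.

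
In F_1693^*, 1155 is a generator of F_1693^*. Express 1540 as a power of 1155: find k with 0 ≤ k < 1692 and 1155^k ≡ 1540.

961

Baby-step giant-step with m = ceil(sqrt(1692)) = 42.
Baby table (1155^j mod 1693 for j=0..41):
  0:1  1:1155  2:1634  3:1268  4:95  5:1373  6:1167  7:257
  8:560  9:74  10:820  11:713  12:717  13:258  14:22  15:15
  16:395  17:808  18:397  19:1425  20:279  21:575  22:469  23:1628
  24:1110  25:449  26:537  27:597  28:484  29:330  30:225  31:846
  32:269  33:876  34:1059  35:799  36:160  37:263  38:718  39:1413
  40:1656  41:1283
Giant step factor: 1155^(-42) ≡ 1116 (mod 1693).
Scan 1540·1116^i mod 1693 for i = 0, 1, …:
  i=0: 1540   i=1: 245   i=2: 847   i=3: 558
  i=4: 1397   i=5: 1492   i=6: 853   i=7: 482
  i=8: 1231   i=9: 773     …   i=21: 202
  i=22: 263
Match at i=22, j=37: k = 22·42 + 37 = 961.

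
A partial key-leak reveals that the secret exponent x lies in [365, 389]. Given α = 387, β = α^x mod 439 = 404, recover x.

Compute 387^365 mod 439 = 268, then multiply by 387 repeatedly:
  387^365=268  387^366=112  387^367=322  387^368=377  387^369=151
  387^370=50  387^371=34  387^372=427  387^373=185  387^374=38
  387^375=219  387^376=26  387^377=404
Found 404 at exponent 377.

377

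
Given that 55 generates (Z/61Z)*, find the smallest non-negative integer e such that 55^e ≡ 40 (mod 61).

25

Baby-step giant-step with m = ceil(sqrt(60)) = 8.
Baby table (55^j mod 61 for j=0..7):
  0:1  1:55  2:36  3:28  4:15  5:32  6:52  7:54
Giant step factor: 55^(-8) ≡ 16 (mod 61).
Scan 40·16^i mod 61 for i = 0, 1, …:
  i=0: 40   i=1: 30   i=2: 53   i=3: 55
Match at i=3, j=1: e = 3·8 + 1 = 25.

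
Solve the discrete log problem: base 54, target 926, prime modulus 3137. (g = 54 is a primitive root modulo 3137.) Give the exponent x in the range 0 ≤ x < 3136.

928

Baby-step giant-step with m = ceil(sqrt(3136)) = 56.
Baby table (54^j mod 3137 for j=0..55):
  0:1  1:54  2:2916  3:614  4:1786  5:2334  6:556  7:1791
  8:2604  9:2588  10:1724  11:2123  12:1710  13:1367  14:1667  15:2182
  16:1759  17:876  18:249  19:898  20:1437  21:2310  22:2397  23:821
  24:416  25:505  26:2174  27:1327  28:2644  29:1611  30:2295  31:1587
  32:999  33:617  34:1948  35:1671  36:2398  37:875  38:195  39:1119
  40:823  41:524  42:63  43:265  44:1762  45:1038  46:2723  47:2740
  48:521  49:3038  50:928  51:3057  52:1954  53:1995  54:1072  55:1422
Giant step factor: 54^(-56) ≡ 893 (mod 3137).
Scan 926·893^i mod 3137 for i = 0, 1, …:
  i=0: 926   i=1: 1887   i=2: 522   i=3: 1870
  i=4: 1026   i=5: 214   i=6: 2882   i=7: 1286
  i=8: 256   i=9: 2744     …   i=15: 2151
  i=16: 999
Match at i=16, j=32: x = 16·56 + 32 = 928.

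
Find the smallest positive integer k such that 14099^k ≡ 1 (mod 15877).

The order of 14099 must divide p − 1 = 15876 = 2^2 · 3^4 · 7^2.
Divisors: 1, 2, 3, 4, 6, 7, 9, 12, 14, 18, 21, 27, 28, 36, 42, 49, 54, 63, 81, 84, 98, 108, 126, 147, 162, 189, 196, 252, 294, 324, 378, 441, 567, 588, 756, 882, 1134, 1323, 1764, 2268, 2646, 3969, 5292, 7938, 15876.
Check each in increasing order: 14099^1 ≡ 14099;  14099^2 ≡ 1761;  14099^3 ≡ 12588;  14099^4 ≡ 5106;  14099^6 ≡ 5284;  14099^7 ≡ 4232;  14099^9 ≡ 6239;  14099^12 ≡ 8890;  14099^14 ≡ 568;  14099^18 ≡ 10594;  14099^21 ≡ 6349;  14099^27 ≡ 15;  14099^28 ≡ 5084;  14099^36 ≡ 14200;  14099^42 ≡ 13975;  14099^49 ≡ 375;  14099^54 ≡ 225;  14099^63 ≡ 6599;  14099^81 ≡ 3375;  14099^84 ≡ 13525;  14099^98 ≡ 13609;  14099^108 ≡ 2994;  14099^126 ≡ 12067;  14099^147 ≡ 6858;  14099^162 ≡ 6816;  14099^189 ≡ 6978;  14099^196 ≡ 15553;  14099^252 ≡ 4522;  14099^294 ≡ 4490;  14099^324 ≡ 1754;  14099^378 ≡ 13602;  14099^441 ≡ 6917;  14099^567 ≡ 2050;  14099^588 ≡ 12187;  14099^756 ≡ 15600;  14099^882 ≡ 7488;  14099^1134 ≡ 10972;  14099^1323 ≡ 3722;  14099^1764 ≡ 8457;  14099^2268 ≡ 5370;  14099^2646 ≡ 8540;  14099^3969 ≡ 126;  14099^5292 ≡ 8539;  14099^7938 ≡ 15876;  14099^15876 ≡ 1.
Smallest exponent giving 1 is 15876.

15876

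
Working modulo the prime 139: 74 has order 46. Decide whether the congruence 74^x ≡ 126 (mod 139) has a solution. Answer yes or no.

126 ∈ ⟨74⟩ iff 126^46 ≡ 1 (mod 139), since |⟨74⟩| = 46.
126^46 mod 139 = 96.
Since 96 ≠ 1, 126 does not lie in the subgroup.

no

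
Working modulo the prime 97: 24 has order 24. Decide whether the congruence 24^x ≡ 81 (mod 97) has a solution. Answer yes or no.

yes

⟨24⟩ has order 24; its elements mod 97 are {1, 4, 6, 9, 16, 22, 24, 33, 35, 36, 43, 47, 50, 54, 61, 62, 64, 73, 75, 81, 88, 91, 93, 96}.
81 is in this set.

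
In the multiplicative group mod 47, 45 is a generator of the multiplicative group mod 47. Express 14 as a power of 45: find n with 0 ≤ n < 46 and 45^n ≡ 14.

36

Baby-step giant-step with m = ceil(sqrt(46)) = 7.
Baby table (45^j mod 47 for j=0..6):
  0:1  1:45  2:4  3:39  4:16  5:15  6:17
Giant step factor: 45^(-7) ≡ 29 (mod 47).
Scan 14·29^i mod 47 for i = 0, 1, …:
  i=0: 14   i=1: 30   i=2: 24   i=3: 38
  i=4: 21   i=5: 45
Match at i=5, j=1: n = 5·7 + 1 = 36.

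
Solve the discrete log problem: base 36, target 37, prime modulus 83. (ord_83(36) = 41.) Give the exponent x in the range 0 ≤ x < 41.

Successive powers of 36 modulo 83:
  36^0=1  36^1=36  36^2=51  36^3=10  36^4=28  36^5=12
  36^6=17  36^7=31  36^8=37
So 36^8 ≡ 37 (mod 83), giving x = 8.

8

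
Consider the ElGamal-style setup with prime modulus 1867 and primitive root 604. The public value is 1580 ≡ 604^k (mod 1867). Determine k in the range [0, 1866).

1154

Baby-step giant-step with m = ceil(sqrt(1866)) = 44.
Baby table (604^j mod 1867 for j=0..43):
  0:1  1:604  2:751  3:1790  4:167  5:50  6:328  7:210
  8:1751  9:882  10:633  11:1464  12:1165  13:1668  14:1159  15:1778
  16:387  17:373  18:1252  19:73  20:1151  21:680  22:1847  23:989
  24:1783  25:1540  26:394  27:867  28:908  29:1401  30:453  31:1030
  32:409  33:592  34:971  35:246  36:1091  37:1780  38:1595  39:8
  40:1098  41:407  42:1251  43:1336
Giant step factor: 604^(-44) ≡ 1853 (mod 1867).
Scan 1580·1853^i mod 1867 for i = 0, 1, …:
  i=0: 1580   i=1: 284   i=2: 1625   i=3: 1521
  i=4: 1110   i=5: 1263   i=6: 988   i=7: 1104
  i=8: 1347   i=9: 1679     …   i=25: 1155
  i=26: 633
Match at i=26, j=10: k = 26·44 + 10 = 1154.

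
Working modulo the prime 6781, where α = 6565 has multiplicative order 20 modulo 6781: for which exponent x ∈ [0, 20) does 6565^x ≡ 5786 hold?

15

Successive powers of 6565 modulo 6781:
  6565^0=1  6565^1=6565  6565^2=5970  6565^3=5651  6565^4=6745  6565^5=995
  6565^6=2072  6565^7=6775  6565^8=1296  6565^9=4866  6565^10=6780  6565^11=216
  6565^12=811  6565^13=1130  6565^14=36  6565^15=5786
So 6565^15 ≡ 5786 (mod 6781), giving x = 15.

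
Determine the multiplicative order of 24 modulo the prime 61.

The order of 24 must divide p − 1 = 60 = 2^2 · 3 · 5.
Divisors: 1, 2, 3, 4, 5, 6, 10, 12, 15, 20, 30, 60.
Check each in increasing order: 24^1 ≡ 24;  24^2 ≡ 27;  24^3 ≡ 38;  24^4 ≡ 58;  24^5 ≡ 50;  24^6 ≡ 41;  24^10 ≡ 60;  24^12 ≡ 34;  24^15 ≡ 11;  24^20 ≡ 1.
Smallest exponent giving 1 is 20.

20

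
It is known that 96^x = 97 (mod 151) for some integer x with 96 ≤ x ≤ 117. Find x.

98

Compute 96^96 mod 151 = 110, then multiply by 96 repeatedly:
  96^96=110  96^97=141  96^98=97
Found 97 at exponent 98.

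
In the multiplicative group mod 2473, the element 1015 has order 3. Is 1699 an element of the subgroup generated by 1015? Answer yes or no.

⟨1015⟩ has order 3; its elements mod 2473 are {1, 1015, 1457}.
1699 is not in this set.

no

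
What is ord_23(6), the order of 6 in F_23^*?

The order of 6 must divide p − 1 = 22 = 2 · 11.
Divisors: 1, 2, 11, 22.
Check each in increasing order: 6^1 ≡ 6;  6^2 ≡ 13;  6^11 ≡ 1.
Smallest exponent giving 1 is 11.

11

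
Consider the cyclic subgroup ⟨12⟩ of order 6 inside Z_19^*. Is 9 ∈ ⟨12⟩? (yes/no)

9 ∈ ⟨12⟩ iff 9^6 ≡ 1 (mod 19), since |⟨12⟩| = 6.
9^6 mod 19 = 11.
Since 11 ≠ 1, 9 does not lie in the subgroup.

no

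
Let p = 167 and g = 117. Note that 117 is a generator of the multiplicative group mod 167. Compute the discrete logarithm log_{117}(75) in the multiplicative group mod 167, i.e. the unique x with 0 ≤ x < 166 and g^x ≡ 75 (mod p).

26

Successive powers of 117 modulo 167:
  117^0=1  117^1=117  117^2=162  117^3=83  117^4=25  117^5=86
  117^6=42  117^7=71  117^8=124  117^9=146  117^10=48  117^11=105
  117^12=94  117^13=143  117^14=31  117^15=120  117^16=12  117^17=68
  117^18=107  117^19=161  117^20=133  117^21=30  117^22=3  117^23=17
  117^24=152  117^25=82  117^26=75
So 117^26 ≡ 75 (mod 167), giving x = 26.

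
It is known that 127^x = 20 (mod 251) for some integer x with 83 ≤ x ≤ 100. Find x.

100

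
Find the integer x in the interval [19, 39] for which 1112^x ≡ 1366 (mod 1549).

39

Compute 1112^19 mod 1549 = 987, then multiply by 1112 repeatedly:
  1112^19=987  1112^20=852  1112^21=985  1112^22=177  1112^23=101
  1112^24=784  1112^25=1270  1112^26=1101  1112^27=602  1112^28=256
  1112^29=1205  1112^30=75  1112^31=1303  1112^32=621  1112^33=1247
  1112^34=309  1112^35=1279  1112^36=266  1112^37=1482  1112^38=1397
  1112^39=1366
Found 1366 at exponent 39.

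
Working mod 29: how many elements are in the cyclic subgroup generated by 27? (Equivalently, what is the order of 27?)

28

The order of 27 must divide p − 1 = 28 = 2^2 · 7.
Divisors: 1, 2, 4, 7, 14, 28.
Check each in increasing order: 27^1 ≡ 27;  27^2 ≡ 4;  27^4 ≡ 16;  27^7 ≡ 17;  27^14 ≡ 28;  27^28 ≡ 1.
Smallest exponent giving 1 is 28.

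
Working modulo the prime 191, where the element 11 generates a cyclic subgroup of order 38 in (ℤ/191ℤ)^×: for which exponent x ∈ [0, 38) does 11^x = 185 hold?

3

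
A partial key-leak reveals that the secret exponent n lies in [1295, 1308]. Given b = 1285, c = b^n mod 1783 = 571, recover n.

Compute 1285^1295 mod 1783 = 1065, then multiply by 1285 repeatedly:
  1285^1295=1065  1285^1296=964  1285^1297=1338  1285^1298=518  1285^1299=571
Found 571 at exponent 1299.

1299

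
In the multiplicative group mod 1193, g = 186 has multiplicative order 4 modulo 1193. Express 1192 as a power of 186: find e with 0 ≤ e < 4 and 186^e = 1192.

2

Successive powers of 186 modulo 1193:
  186^0=1  186^1=186  186^2=1192
So 186^2 ≡ 1192 (mod 1193), giving e = 2.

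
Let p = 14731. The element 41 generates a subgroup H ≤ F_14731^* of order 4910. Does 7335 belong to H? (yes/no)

yes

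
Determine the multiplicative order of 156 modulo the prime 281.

140

The order of 156 must divide p − 1 = 280 = 2^3 · 5 · 7.
Divisors: 1, 2, 4, 5, 7, 8, 10, 14, 20, 28, 35, 40, 56, 70, 140, 280.
Check each in increasing order: 156^1 ≡ 156;  156^2 ≡ 170;  156^4 ≡ 238;  156^5 ≡ 36;  156^7 ≡ 219;  156^8 ≡ 163;  156^10 ≡ 172;  156^14 ≡ 191;  156^20 ≡ 79;  156^28 ≡ 232;  156^35 ≡ 228;  156^40 ≡ 59;  156^56 ≡ 153;  156^70 ≡ 280;  156^140 ≡ 1.
Smallest exponent giving 1 is 140.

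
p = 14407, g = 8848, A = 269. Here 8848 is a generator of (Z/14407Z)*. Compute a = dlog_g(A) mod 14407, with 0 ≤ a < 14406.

2864

Baby-step giant-step with m = ceil(sqrt(14406)) = 121.
Baby table (8848^j mod 14407 for j=0..120):
  0:1  1:8848  2:13873  3:664  4:11423  5:5599  6:8686  7:6790
  8:730  9:4704  10:13576  11:9289  12:11544  13:10089  14:1700  15:692
  16:14248  17:5054  18:12871  19:9680  20:13432  21:2993  22:1998  23:915
  24:13593  25:1228  26:2466  27:6970  28:8600  29:9433  30:3433  31:5228
  32:10874  33:3206  34:13712  35:2429  36:10955  37:13951  38:13679  39:12992
  40:14170  41:6446  42:11302  43:1109  44:1265  45:12888  46:1619  47:4354
  48:14281  49:8898  50:9656  51:2778  52:1402  53:469  54:496  55:8880
  56:8869  57:12390  58:3857  59:10960  60:563  61:11009  62:1905  63:13657
  64:5627  65:11511  66:6245  67:4915  68:7594  69:11871  70:7578  71:14373
  72:1715  73:3749  74:6238  75:607  76:11332  77:7223  78:14059  79:3994
  80:12948  81:13847  82:1128  83:10900  84:2742  85:14235  86:5286  87:5406
  88:1048  89:9003  90:2241  91:4336  92:13494  93:4103  94:12111  95:13269
  96:1469  97:2598  98:7939  99:10147  100:10639  101:12941  102:9539  103:4866
  104:6252  105:9223  106:3856  107:2112  108:1097  109:10345  110:4889  111:8058
  112:11348  113:4721  114:5515  115:211  116:8425  117:2582  118:10441  119:4284
  120:15
Giant step factor: 8848^(-121) ≡ 4053 (mod 14407).
Scan 269·4053^i mod 14407 for i = 0, 1, …:
  i=0: 269   i=1: 9732   i=2: 11837   i=3: 51
  i=4: 5005   i=5: 209   i=6: 11471   i=7: 574
  i=8: 6895   i=9: 10262     …   i=22: 2513
  i=23: 13847
Match at i=23, j=81: a = 23·121 + 81 = 2864.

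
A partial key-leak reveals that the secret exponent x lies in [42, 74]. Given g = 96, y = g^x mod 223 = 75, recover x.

65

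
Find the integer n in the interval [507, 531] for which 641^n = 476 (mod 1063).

Compute 641^507 mod 1063 = 355, then multiply by 641 repeatedly:
  641^507=355  641^508=73  641^509=21  641^510=705  641^511=130
  641^512=416  641^513=906  641^514=348  641^515=901  641^516=332
  641^517=212  641^518=891  641^519=300  641^520=960  641^521=946
  641^522=476
Found 476 at exponent 522.

522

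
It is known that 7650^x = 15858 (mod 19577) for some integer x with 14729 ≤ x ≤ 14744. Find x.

14735

Compute 7650^14729 mod 19577 = 6047, then multiply by 7650 repeatedly:
  7650^14729=6047  7650^14730=18676  7650^14731=18031  7650^14732=17185  7650^14733=5695
  7650^14734=7925  7650^14735=15858
Found 15858 at exponent 14735.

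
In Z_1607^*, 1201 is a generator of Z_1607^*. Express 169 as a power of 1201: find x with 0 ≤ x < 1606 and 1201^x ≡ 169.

Baby-step giant-step with m = ceil(sqrt(1606)) = 41.
Baby table (1201^j mod 1607 for j=0..40):
  0:1  1:1201  2:922  3:99  4:1588  5:1286  6:159  7:1333
  8:361  9:1278  10:193  11:385  12:1176  13:1430  14:1154  15:720
  16:154  17:149  18:572  19:783  20:288  21:383  22:381  23:1193
  24:956  25:758  26:796  27:1438  28:1120  29:61  30:946  31:1604
  32:1218  33:448  34:1310  35:57  36:963  37:1130  38:822  39:524
  40:987
Giant step factor: 1201^(-41) ≡ 1471 (mod 1607).
Scan 169·1471^i mod 1607 for i = 0, 1, …:
  i=0: 169   i=1: 1121   i=2: 209   i=3: 502
  i=4: 829   i=5: 1353   i=6: 797   i=7: 884
  i=8: 301   i=9: 846     …   i=19: 743
  i=20: 193
Match at i=20, j=10: x = 20·41 + 10 = 830.

830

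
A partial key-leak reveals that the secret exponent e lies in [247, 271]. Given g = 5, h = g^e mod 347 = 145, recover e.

269

Compute 5^247 mod 347 = 317, then multiply by 5 repeatedly:
  5^247=317  5^248=197  5^249=291  5^250=67  5^251=335
  5^252=287  5^253=47  5^254=235  5^255=134  5^256=323
  5^257=227  5^258=94  5^259=123  5^260=268  5^261=299
  5^262=107  5^263=188  5^264=246  5^265=189  5^266=251
  5^267=214  5^268=29  5^269=145
Found 145 at exponent 269.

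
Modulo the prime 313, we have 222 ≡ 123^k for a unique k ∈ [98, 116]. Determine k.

109

Compute 123^98 mod 313 = 18, then multiply by 123 repeatedly:
  123^98=18  123^99=23  123^100=12  123^101=224  123^102=8
  123^103=45  123^104=214  123^105=30  123^106=247  123^107=20
  123^108=269  123^109=222
Found 222 at exponent 109.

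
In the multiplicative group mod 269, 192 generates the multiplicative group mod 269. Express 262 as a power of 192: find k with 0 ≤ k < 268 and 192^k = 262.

Baby-step giant-step with m = ceil(sqrt(268)) = 17.
Baby table (192^j mod 269 for j=0..16):
  0:1  1:192  2:11  3:229  4:121  5:98  6:255  7:2
  8:115  9:22  10:189  11:242  12:196  13:241  14:4  15:230
  16:44
Giant step factor: 192^(-17) ≡ 116 (mod 269).
Scan 262·116^i mod 269 for i = 0, 1, …:
  i=0: 262   i=1: 264   i=2: 227   i=3: 239
  i=4: 17   i=5: 89   i=6: 102   i=7: 265
  i=8: 74   i=9: 245     …   i=14: 113
  i=15: 196
Match at i=15, j=12: k = 15·17 + 12 = 267.

267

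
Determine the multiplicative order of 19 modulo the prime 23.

The order of 19 must divide p − 1 = 22 = 2 · 11.
Divisors: 1, 2, 11, 22.
Check each in increasing order: 19^1 ≡ 19;  19^2 ≡ 16;  19^11 ≡ 22;  19^22 ≡ 1.
Smallest exponent giving 1 is 22.

22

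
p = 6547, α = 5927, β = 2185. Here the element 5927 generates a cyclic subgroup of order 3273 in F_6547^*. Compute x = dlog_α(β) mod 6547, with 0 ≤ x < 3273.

Baby-step giant-step with m = ceil(sqrt(3273)) = 58.
Baby table (5927^j mod 6547 for j=0..57):
  0:1  1:5927  2:4674  3:2441  4:5484  5:4360  6:711  7:4376
  8:3885  9:596  10:3659  11:3229  12:1402  13:1511  14:5948  15:4748
  16:2390  17:4369  18:1678  19:613  20:6213  21:4123  22:3617  23:3081
  24:1504  25:3741  26:4765  27:4944  28:5263  29:3893  30:2183  31:1769
  32:3116  33:5992  34:3656  35:5089  36:474  37:735  38:2590  39:4762
  40:257  41:4335  42:3117  43:5372  44:1783  45:983  46:5958  47:5095
  48:3301  49:2591  50:4142  51:4931  52:229  53:2054  54:3185  55:2494
  56:5359  57:3296
Giant step factor: 5927^(-58) ≡ 696 (mod 6547).
Scan 2185·696^i mod 6547 for i = 0, 1, …:
  i=0: 2185   i=1: 1856   i=2: 2017   i=3: 2774
  i=4: 5886   i=5: 4781   i=6: 1700   i=7: 4740
  i=8: 5899   i=9: 735
Match at i=9, j=37: x = 9·58 + 37 = 559.

559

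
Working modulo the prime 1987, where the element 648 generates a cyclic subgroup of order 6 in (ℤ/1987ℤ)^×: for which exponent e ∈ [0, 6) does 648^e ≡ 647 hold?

2

Successive powers of 648 modulo 1987:
  648^0=1  648^1=648  648^2=647
So 648^2 ≡ 647 (mod 1987), giving e = 2.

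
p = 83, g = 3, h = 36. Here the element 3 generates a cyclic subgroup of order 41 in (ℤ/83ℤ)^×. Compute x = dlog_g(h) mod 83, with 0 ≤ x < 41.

10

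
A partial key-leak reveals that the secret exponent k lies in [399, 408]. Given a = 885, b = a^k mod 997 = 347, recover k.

403

Compute 885^399 mod 997 = 862, then multiply by 885 repeatedly:
  885^399=862  885^400=165  885^401=463  885^402=985  885^403=347
Found 347 at exponent 403.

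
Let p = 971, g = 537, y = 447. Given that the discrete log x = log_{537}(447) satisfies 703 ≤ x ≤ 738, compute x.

Compute 537^703 mod 971 = 840, then multiply by 537 repeatedly:
  537^703=840  537^704=536  537^705=416  537^706=62  537^707=280
  537^708=826  537^709=786  537^710=668  537^711=417  537^712=599
  537^713=262  537^714=870  537^715=139  537^716=847  537^717=411
  537^718=290  537^719=370  537^720=606  537^721=137  537^722=744
  537^723=447
Found 447 at exponent 723.

723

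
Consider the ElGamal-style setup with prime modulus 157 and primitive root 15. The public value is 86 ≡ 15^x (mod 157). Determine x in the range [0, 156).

82

Baby-step giant-step with m = ceil(sqrt(156)) = 13.
Baby table (15^j mod 157 for j=0..12):
  0:1  1:15  2:68  3:78  4:71  5:123  6:118  7:43
  8:17  9:98  10:57  11:70  12:108
Giant step factor: 15^(-13) ≡ 22 (mod 157).
Scan 86·22^i mod 157 for i = 0, 1, …:
  i=0: 86   i=1: 8   i=2: 19   i=3: 104
  i=4: 90   i=5: 96   i=6: 71
Match at i=6, j=4: x = 6·13 + 4 = 82.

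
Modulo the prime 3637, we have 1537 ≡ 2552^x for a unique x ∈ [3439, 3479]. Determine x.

3442

Compute 2552^3439 mod 3637 = 723, then multiply by 2552 repeatedly:
  2552^3439=723  2552^3440=1137  2552^3441=2935  2552^3442=1537
Found 1537 at exponent 3442.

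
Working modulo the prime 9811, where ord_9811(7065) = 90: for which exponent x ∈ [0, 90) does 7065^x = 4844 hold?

Baby-step giant-step with m = ceil(sqrt(90)) = 10.
Baby table (7065^j mod 9811 for j=0..9):
  0:1  1:7065  2:5668  3:5729  4:5010  5:7373  6:3646  7:5115
  8:3562  9:315
Giant step factor: 7065^(-10) ≡ 5837 (mod 9811).
Scan 4844·5837^i mod 9811 for i = 0, 1, …:
  i=0: 4844   i=1: 8937   i=2: 182   i=3: 2746
  i=4: 7039   i=5: 7986   i=6: 2221   i=7: 3646
Match at i=7, j=6: x = 7·10 + 6 = 76.

76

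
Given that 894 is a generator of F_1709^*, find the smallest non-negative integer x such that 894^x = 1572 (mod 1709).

1300

Baby-step giant-step with m = ceil(sqrt(1708)) = 42.
Baby table (894^j mod 1709 for j=0..41):
  0:1  1:894  2:1133  3:1174  4:230  5:540  6:822  7:1707
  8:1630  9:1152  10:1070  11:1249  12:629  13:65  14:4  15:158
  16:1114  17:1278  18:920  19:451  20:1579  21:1701  22:1393  23:1190
  24:862  25:1578  26:807  27:260  28:16  29:632  30:1038  31:1694
  32:262  33:95  34:1189  35:1677  36:445  37:1342  38:30  39:1185
  40:1519  41:1040
Giant step factor: 894^(-42) ≡ 721 (mod 1709).
Scan 1572·721^i mod 1709 for i = 0, 1, …:
  i=0: 1572   i=1: 345   i=2: 940   i=3: 976
  i=4: 1297   i=5: 314   i=6: 806   i=7: 66
  i=8: 1443   i=9: 1331     …   i=29: 1512
  i=30: 1519
Match at i=30, j=40: x = 30·42 + 40 = 1300.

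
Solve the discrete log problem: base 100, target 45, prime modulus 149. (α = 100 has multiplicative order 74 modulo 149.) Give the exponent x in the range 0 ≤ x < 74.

57

Baby-step giant-step with m = ceil(sqrt(74)) = 9.
Baby table (100^j mod 149 for j=0..8):
  0:1  1:100  2:17  3:61  4:140  5:143  6:145  7:47
  8:81
Giant step factor: 100^(-9) ≡ 69 (mod 149).
Scan 45·69^i mod 149 for i = 0, 1, …:
  i=0: 45   i=1: 125   i=2: 132   i=3: 19
  i=4: 119   i=5: 16   i=6: 61
Match at i=6, j=3: x = 6·9 + 3 = 57.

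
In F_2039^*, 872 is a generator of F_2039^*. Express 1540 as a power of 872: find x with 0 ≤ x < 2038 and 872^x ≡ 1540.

76

Baby-step giant-step with m = ceil(sqrt(2038)) = 46.
Baby table (872^j mod 2039 for j=0..45):
  0:1  1:872  2:1876  3:594  4:62  5:1050  6:89  7:126
  8:1805  9:1891  10:1440  11:1695  12:1804  13:1019  14:1603  15:1101
  16:1742  17:2008  18:1514  19:975  20:1976  21:117  22:74  23:1319
  24:172  25:1137  26:510  27:218  28:469  29:1168  30:1035  31:1282
  32:532  33:1051  34:961  35:2002  36:360  37:1953  38:451  39:1784
  40:1930  41:785  42:1455  43:502  44:1398  45:1773
Giant step factor: 872^(-46) ≡ 1424 (mod 2039).
Scan 1540·1424^i mod 2039 for i = 0, 1, …:
  i=0: 1540   i=1: 1035
Match at i=1, j=30: x = 1·46 + 30 = 76.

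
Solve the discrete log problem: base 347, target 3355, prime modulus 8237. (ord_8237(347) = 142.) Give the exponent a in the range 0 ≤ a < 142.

42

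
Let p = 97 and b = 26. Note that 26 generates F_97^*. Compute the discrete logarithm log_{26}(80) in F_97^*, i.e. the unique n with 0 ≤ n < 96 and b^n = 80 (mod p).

Baby-step giant-step with m = ceil(sqrt(96)) = 10.
Baby table (26^j mod 97 for j=0..9):
  0:1  1:26  2:94  3:19  4:9  5:40  6:70  7:74
  8:81  9:69
Giant step factor: 26^(-10) ≡ 95 (mod 97).
Scan 80·95^i mod 97 for i = 0, 1, …:
  i=0: 80   i=1: 34   i=2: 29   i=3: 39
  i=4: 19
Match at i=4, j=3: n = 4·10 + 3 = 43.

43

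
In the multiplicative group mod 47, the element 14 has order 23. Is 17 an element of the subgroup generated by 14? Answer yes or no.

⟨14⟩ has order 23; its elements mod 47 are {1, 2, 3, 4, 6, 7, 8, 9, 12, 14, 16, 17, 18, 21, 24, 25, 27, 28, 32, 34, 36, 37, 42}.
17 is in this set.

yes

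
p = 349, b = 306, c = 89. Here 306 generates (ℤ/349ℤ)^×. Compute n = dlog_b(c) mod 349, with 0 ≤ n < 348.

Baby-step giant-step with m = ceil(sqrt(348)) = 19.
Baby table (306^j mod 349 for j=0..18):
  0:1  1:306  2:104  3:65  4:346  5:129  6:37  7:154
  8:9  9:311  10:238  11:236  12:322  13:114  14:333  15:339
  16:81  17:7  18:48
Giant step factor: 306^(-19) ≡ 128 (mod 349).
Scan 89·128^i mod 349 for i = 0, 1, …:
  i=0: 89   i=1: 224   i=2: 54   i=3: 281
  i=4: 21   i=5: 245   i=6: 299   i=7: 231
  i=8: 252   i=9: 148     …   i=13: 31
  i=14: 129
Match at i=14, j=5: n = 14·19 + 5 = 271.

271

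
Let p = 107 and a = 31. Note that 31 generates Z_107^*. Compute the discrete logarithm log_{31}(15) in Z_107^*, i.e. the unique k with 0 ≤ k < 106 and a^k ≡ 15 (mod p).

75

Baby-step giant-step with m = ceil(sqrt(106)) = 11.
Baby table (31^j mod 107 for j=0..10):
  0:1  1:31  2:105  3:45  4:4  5:17  6:99  7:73
  8:16  9:68  10:75
Giant step factor: 31^(-11) ≡ 59 (mod 107).
Scan 15·59^i mod 107 for i = 0, 1, …:
  i=0: 15   i=1: 29   i=2: 106   i=3: 48
  i=4: 50   i=5: 61   i=6: 68
Match at i=6, j=9: k = 6·11 + 9 = 75.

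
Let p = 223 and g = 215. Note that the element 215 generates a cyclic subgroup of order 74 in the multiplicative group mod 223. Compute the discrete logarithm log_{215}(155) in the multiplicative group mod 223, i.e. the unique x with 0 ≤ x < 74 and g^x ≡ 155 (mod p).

33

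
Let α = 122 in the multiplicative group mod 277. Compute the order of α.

The order of 122 must divide p − 1 = 276 = 2^2 · 3 · 23.
Divisors: 1, 2, 3, 4, 6, 12, 23, 46, 69, 92, 138, 276.
Check each in increasing order: 122^1 ≡ 122;  122^2 ≡ 203;  122^3 ≡ 113;  122^4 ≡ 213;  122^6 ≡ 27;  122^12 ≡ 175;  122^23 ≡ 276;  122^46 ≡ 1.
Smallest exponent giving 1 is 46.

46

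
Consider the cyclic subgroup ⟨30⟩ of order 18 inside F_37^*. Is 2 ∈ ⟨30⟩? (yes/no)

⟨30⟩ has order 18; its elements mod 37 are {1, 3, 4, 7, 9, 10, 11, 12, 16, 21, 25, 26, 27, 28, 30, 33, 34, 36}.
2 is not in this set.

no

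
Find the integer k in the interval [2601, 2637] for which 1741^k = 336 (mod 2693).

2604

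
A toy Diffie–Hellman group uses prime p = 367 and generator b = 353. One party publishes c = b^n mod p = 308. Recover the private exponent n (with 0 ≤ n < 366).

Baby-step giant-step with m = ceil(sqrt(366)) = 20.
Baby table (353^j mod 367 for j=0..19):
  0:1  1:353  2:196  3:192  4:248  5:198  6:164  7:273
  8:215  9:293  10:302  11:176  12:105  13:365  14:28  15:342
  16:350  17:238  18:338  19:39
Giant step factor: 353^(-20) ≡ 41 (mod 367).
Scan 308·41^i mod 367 for i = 0, 1, …:
  i=0: 308   i=1: 150   i=2: 278   i=3: 21
  i=4: 127   i=5: 69   i=6: 260   i=7: 17
  i=8: 330   i=9: 318     …   i=15: 359
  i=16: 39
Match at i=16, j=19: n = 16·20 + 19 = 339.

339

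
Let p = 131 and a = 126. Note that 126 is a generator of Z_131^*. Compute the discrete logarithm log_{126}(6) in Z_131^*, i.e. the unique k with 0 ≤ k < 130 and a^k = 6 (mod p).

3

Baby-step giant-step with m = ceil(sqrt(130)) = 12.
Baby table (126^j mod 131 for j=0..11):
  0:1  1:126  2:25  3:6  4:101  5:19  6:36  7:82
  8:114  9:85  10:99  11:29
Giant step factor: 126^(-12) ≡ 28 (mod 131).
Scan 6·28^i mod 131 for i = 0, 1, …:
  i=0: 6
Match at i=0, j=3: k = 0·12 + 3 = 3.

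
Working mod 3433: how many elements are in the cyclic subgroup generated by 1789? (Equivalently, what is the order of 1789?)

1716

The order of 1789 must divide p − 1 = 3432 = 2^3 · 3 · 11 · 13.
Divisors: 1, 2, 3, 4, 6, 8, 11, 12, 13, 22, 24, 26, 33, 39, 44, 52, 66, 78, 88, 104, 132, 143, 156, 264, 286, 312, 429, 572, 858, 1144, 1716, 3432.
Check each in increasing order: 1789^1 ≡ 1789;  1789^2 ≡ 965;  1789^3 ≡ 3019;  1789^4 ≡ 882;  1789^6 ≡ 3179;  1789^8 ≡ 2066;  1789^11 ≡ 2926;  1789^12 ≡ 2722;  1789^13 ≡ 1664;  1789^22 ≡ 3007;  1789^24 ≡ 870;  1789^26 ≡ 1898;  1789^33 ≡ 3136;  1789^39 ≡ 3345;  1789^44 ≡ 2960;  1789^52 ≡ 1187;  1789^66 ≡ 2384;  1789^78 ≡ 878;  1789^88 ≡ 584;  1789^104 ≡ 1439;  1789^132 ≡ 1841;  1789^143 ≡ 389;  1789^156 ≡ 1892;  1789^264 ≡ 910;  1789^286 ≡ 269;  1789^312 ≡ 2478;  1789^429 ≡ 1651;  1789^572 ≡ 268;  1789^858 ≡ 3432;  1789^1144 ≡ 3164;  1789^1716 ≡ 1.
Smallest exponent giving 1 is 1716.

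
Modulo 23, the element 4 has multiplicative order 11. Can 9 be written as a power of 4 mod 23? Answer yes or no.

yes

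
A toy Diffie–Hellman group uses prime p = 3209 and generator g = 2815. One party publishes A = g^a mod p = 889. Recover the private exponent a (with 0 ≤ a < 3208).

949

Baby-step giant-step with m = ceil(sqrt(3208)) = 57.
Baby table (2815^j mod 3209 for j=0..56):
  0:1  1:2815  2:1204  3:556  4:2357  5:1952  6:1072  7:1220
  8:670  9:2367  10:1221  11:276  12:362  13:1777  14:2633  15:2314
  16:2849  17:644  18:2984  19:2007  20:1865  21:51  22:2369  23:433
  24:2684  25:1474  26:73  27:119  28:1249  29:2080  30:1984  31:1300
  32:1240  33:2417  34:775  35:2714  36:2490  37:894  38:754  39:1361
  40:2878  41:2054  42:2601  43:2086  44:2829  45:2106  46:1367  47:514
  48:2860  49:2728  50:183  51:1705  52:2120  53:2269  54:1325  55:1017
  56:427
Giant step factor: 2815^(-57) ≡ 2949 (mod 3209).
Scan 889·2949^i mod 3209 for i = 0, 1, …:
  i=0: 889   i=1: 3117   i=2: 1457   i=3: 3051
  i=4: 2572   i=5: 1961   i=6: 371   i=7: 3019
  i=8: 1265   i=9: 1627     …   i=15: 1058
  i=16: 894
Match at i=16, j=37: a = 16·57 + 37 = 949.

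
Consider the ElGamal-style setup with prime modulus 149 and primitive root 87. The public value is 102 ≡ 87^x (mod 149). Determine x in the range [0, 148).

Baby-step giant-step with m = ceil(sqrt(148)) = 13.
Baby table (87^j mod 149 for j=0..12):
  0:1  1:87  2:119  3:72  4:6  5:75  6:118  7:134
  8:36  9:3  10:112  11:59  12:67
Giant step factor: 87^(-13) ≡ 58 (mod 149).
Scan 102·58^i mod 149 for i = 0, 1, …:
  i=0: 102   i=1: 105   i=2: 130   i=3: 90
  i=4: 5   i=5: 141   i=6: 132   i=7: 57
  i=8: 28   i=9: 134
Match at i=9, j=7: x = 9·13 + 7 = 124.

124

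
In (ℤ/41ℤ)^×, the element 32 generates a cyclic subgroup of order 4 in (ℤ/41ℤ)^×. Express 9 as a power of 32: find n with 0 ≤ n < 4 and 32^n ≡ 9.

Successive powers of 32 modulo 41:
  32^0=1  32^1=32  32^2=40  32^3=9
So 32^3 ≡ 9 (mod 41), giving n = 3.

3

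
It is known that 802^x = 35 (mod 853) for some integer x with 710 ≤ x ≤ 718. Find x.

Compute 802^710 mod 853 = 633, then multiply by 802 repeatedly:
  802^710=633  802^711=131  802^712=143  802^713=384  802^714=35
Found 35 at exponent 714.

714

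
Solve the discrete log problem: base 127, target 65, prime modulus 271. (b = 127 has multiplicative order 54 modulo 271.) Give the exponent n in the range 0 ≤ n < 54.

5

Successive powers of 127 modulo 271:
  127^0=1  127^1=127  127^2=140  127^3=165  127^4=88  127^5=65
So 127^5 ≡ 65 (mod 271), giving n = 5.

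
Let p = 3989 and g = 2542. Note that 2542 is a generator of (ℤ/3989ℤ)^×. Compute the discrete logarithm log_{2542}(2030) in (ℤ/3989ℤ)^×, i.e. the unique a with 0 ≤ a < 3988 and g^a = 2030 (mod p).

46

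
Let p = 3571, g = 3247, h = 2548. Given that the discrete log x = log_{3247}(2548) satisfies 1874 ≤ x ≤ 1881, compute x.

1880

Compute 3247^1874 mod 3571 = 1175, then multiply by 3247 repeatedly:
  3247^1874=1175  3247^1875=1397  3247^1876=889  3247^1877=1215  3247^1878=2721
  3247^1879=433  3247^1880=2548
Found 2548 at exponent 1880.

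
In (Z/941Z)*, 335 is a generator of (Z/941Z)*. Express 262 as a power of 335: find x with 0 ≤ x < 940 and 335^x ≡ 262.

Baby-step giant-step with m = ceil(sqrt(940)) = 31.
Baby table (335^j mod 941 for j=0..30):
  0:1  1:335  2:246  3:543  4:292  5:897  6:316  7:468
  8:574  9:326  10:54  11:211  12:110  13:151  14:712  15:447
  16:126  17:806  18:884  19:666  20:93  21:102  22:294  23:626
  24:808  25:613  26:217  27:238  28:686  29:206  30:317
Giant step factor: 335^(-31) ≡ 75 (mod 941).
Scan 262·75^i mod 941 for i = 0, 1, …:
  i=0: 262   i=1: 830   i=2: 144   i=3: 449
  i=4: 740   i=5: 922   i=6: 457   i=7: 399
  i=8: 754   i=9: 90     …   i=28: 805
  i=29: 151
Match at i=29, j=13: x = 29·31 + 13 = 912.

912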